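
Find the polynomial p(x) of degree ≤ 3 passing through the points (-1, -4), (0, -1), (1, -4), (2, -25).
-2*x**3 - 3*x**2 + 2*x - 1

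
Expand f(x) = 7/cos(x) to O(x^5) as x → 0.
7 + 7*x**2/2 + 35*x**4/24 + O(x**5)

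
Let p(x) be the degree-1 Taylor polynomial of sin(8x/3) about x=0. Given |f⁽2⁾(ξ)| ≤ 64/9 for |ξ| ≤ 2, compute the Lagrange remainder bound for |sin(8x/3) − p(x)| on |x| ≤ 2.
128/9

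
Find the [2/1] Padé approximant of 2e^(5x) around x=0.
(25*x**2/3 + 20*x/3 + 2)/(1 - 5*x/3)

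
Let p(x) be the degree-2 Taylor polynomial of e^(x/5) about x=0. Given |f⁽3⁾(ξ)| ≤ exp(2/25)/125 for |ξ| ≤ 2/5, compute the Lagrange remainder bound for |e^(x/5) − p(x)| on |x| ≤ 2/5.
4*exp(2/25)/46875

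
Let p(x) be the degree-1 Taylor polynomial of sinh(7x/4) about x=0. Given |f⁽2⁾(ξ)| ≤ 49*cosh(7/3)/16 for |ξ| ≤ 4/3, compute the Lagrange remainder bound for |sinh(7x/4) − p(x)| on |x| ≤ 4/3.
49*cosh(7/3)/18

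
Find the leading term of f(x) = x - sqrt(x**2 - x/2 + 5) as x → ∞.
1/4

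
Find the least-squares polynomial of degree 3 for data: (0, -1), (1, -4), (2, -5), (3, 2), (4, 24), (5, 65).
-17/18 + (-1801/756)x + (-451/252)x² + (53/54)x³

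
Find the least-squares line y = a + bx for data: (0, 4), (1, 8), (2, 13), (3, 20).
a = 33/10, b = 53/10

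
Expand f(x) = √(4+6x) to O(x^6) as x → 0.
2 + 3*x/2 - 9*x**2/16 + 27*x**3/64 - 405*x**4/1024 + 1701*x**5/4096 + O(x**6)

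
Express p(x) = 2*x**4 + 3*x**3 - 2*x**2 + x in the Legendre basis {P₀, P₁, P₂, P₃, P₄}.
(-4/15)P₀ + (14/5)P₁ + (-4/21)P₂ + (6/5)P₃ + (16/35)P₄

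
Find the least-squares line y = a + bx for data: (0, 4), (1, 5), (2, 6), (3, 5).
a = 22/5, b = 2/5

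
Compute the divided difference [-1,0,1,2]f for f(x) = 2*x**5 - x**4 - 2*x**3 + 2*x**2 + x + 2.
6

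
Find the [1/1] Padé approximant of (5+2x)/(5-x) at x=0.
(2*x/5 + 1)/(1 - x/5)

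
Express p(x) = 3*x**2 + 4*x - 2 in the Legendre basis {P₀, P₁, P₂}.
-P₀ + (4)P₁ + (2)P₂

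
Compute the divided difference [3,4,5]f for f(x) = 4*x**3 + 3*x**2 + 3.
51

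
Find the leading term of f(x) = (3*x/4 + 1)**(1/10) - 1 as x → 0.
3*x/40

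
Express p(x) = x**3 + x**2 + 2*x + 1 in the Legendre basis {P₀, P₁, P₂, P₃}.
(4/3)P₀ + (13/5)P₁ + (2/3)P₂ + (2/5)P₃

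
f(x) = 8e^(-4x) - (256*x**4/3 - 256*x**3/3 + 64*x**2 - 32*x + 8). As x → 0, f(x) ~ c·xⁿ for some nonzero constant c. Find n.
5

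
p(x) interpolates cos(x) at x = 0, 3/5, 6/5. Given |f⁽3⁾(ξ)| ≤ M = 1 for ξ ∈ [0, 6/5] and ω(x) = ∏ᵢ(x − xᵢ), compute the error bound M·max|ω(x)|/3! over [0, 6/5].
sqrt(3)/125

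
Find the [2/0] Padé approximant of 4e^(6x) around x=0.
72*x**2 + 24*x + 4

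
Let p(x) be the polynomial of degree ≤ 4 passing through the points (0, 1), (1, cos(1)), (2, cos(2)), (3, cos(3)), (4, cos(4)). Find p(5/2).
15*cos(3)/32 + 45*cos(2)/64 - 5*cos(1)/32 + 3/128 - 5*cos(4)/128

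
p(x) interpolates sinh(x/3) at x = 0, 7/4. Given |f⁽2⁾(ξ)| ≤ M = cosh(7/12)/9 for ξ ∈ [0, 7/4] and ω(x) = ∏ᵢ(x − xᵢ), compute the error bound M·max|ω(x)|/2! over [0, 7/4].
49*cosh(7/12)/1152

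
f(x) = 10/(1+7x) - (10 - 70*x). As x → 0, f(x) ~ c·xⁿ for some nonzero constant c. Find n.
2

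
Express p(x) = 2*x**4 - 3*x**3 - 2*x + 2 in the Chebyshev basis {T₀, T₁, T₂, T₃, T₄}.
(11/4)T₀ + (-17/4)T₁ + T₂ + (-3/4)T₃ + (1/4)T₄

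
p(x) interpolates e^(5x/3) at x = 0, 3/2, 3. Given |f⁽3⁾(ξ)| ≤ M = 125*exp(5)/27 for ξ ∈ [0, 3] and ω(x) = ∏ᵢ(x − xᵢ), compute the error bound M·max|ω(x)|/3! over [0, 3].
125*sqrt(3)*exp(5)/216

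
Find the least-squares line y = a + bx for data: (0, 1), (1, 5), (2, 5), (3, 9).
a = 7/5, b = 12/5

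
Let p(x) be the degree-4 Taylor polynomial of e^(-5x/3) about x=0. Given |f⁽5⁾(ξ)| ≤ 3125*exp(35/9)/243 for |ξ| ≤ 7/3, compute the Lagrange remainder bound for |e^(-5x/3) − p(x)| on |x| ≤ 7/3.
10504375*exp(35/9)/1417176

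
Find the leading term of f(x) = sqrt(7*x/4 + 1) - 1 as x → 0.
7*x/8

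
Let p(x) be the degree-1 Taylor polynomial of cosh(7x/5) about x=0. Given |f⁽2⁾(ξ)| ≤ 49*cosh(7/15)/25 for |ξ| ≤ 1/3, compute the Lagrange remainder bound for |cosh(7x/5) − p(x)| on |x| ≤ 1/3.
49*cosh(7/15)/450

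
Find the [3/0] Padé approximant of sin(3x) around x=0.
-9*x**3/2 + 3*x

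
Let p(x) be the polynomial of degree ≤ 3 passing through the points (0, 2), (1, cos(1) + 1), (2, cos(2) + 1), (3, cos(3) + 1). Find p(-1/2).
-35*cos(1)/16 + 21*cos(2)/16 - 5*cos(3)/16 + 51/16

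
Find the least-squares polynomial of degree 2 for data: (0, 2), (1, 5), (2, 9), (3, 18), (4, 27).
71/35 + (101/70)x + (17/14)x²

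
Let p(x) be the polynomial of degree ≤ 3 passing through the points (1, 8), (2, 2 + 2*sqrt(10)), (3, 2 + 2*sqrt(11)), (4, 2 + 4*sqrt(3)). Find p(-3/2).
-495*sqrt(10)/8 - 105*sqrt(3)/4 + 709/8 + 385*sqrt(11)/8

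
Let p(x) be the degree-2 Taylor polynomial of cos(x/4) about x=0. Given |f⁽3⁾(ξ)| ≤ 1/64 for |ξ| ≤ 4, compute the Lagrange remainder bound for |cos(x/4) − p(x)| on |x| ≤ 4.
1/6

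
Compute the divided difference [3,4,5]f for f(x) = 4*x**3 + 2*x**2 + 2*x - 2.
50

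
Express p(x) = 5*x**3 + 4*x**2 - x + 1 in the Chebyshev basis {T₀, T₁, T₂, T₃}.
(3)T₀ + (11/4)T₁ + (2)T₂ + (5/4)T₃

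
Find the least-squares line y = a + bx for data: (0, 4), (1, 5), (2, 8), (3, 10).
a = 18/5, b = 21/10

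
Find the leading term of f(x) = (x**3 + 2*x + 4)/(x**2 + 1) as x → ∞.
x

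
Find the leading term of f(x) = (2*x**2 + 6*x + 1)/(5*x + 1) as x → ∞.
2*x/5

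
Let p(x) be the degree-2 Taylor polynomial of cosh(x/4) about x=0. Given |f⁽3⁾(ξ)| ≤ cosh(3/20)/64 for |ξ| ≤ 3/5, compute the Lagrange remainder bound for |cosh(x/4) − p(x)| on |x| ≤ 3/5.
9*cosh(3/20)/16000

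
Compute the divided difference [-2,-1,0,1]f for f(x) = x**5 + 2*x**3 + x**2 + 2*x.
7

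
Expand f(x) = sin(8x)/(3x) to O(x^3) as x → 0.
8/3 - 256*x**2/9 + O(x**3)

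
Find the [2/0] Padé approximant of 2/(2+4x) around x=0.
4*x**2 - 2*x + 1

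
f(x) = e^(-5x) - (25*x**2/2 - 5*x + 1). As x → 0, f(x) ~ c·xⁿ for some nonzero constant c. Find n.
3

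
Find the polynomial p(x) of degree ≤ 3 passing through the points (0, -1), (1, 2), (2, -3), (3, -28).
-2*x**3 + 2*x**2 + 3*x - 1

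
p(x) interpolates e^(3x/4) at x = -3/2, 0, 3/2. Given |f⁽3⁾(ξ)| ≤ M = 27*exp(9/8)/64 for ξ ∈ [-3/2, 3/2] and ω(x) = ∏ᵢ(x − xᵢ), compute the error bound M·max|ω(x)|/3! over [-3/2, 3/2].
27*sqrt(3)*exp(9/8)/512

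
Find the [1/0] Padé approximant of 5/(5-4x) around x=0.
4*x/5 + 1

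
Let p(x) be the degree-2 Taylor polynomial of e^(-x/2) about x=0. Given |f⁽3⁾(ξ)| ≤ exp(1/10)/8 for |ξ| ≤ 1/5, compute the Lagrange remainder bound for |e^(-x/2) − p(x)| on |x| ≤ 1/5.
exp(1/10)/6000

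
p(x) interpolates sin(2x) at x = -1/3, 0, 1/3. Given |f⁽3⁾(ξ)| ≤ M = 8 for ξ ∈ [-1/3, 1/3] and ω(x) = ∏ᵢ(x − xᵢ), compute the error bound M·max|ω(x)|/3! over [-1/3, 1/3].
8*sqrt(3)/729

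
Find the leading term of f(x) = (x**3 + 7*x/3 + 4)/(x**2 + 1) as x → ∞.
x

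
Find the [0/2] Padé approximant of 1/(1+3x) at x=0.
1/(3*x + 1)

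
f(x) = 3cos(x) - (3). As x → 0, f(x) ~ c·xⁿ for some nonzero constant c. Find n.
2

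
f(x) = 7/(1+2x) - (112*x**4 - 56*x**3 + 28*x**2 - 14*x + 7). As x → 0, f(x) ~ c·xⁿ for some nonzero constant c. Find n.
5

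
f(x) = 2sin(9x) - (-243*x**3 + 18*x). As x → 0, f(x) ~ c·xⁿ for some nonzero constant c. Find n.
5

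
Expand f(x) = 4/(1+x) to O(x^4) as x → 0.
4 - 4*x + 4*x**2 - 4*x**3 + O(x**4)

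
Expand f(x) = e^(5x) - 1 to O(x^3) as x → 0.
5*x + 25*x**2/2 + O(x**3)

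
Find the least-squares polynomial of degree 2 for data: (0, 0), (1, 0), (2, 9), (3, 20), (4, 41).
-4/35 + (-83/35)x + (22/7)x²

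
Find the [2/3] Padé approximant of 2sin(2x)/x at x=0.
(4 - 28*x**2/15)/(x**2/5 + 1)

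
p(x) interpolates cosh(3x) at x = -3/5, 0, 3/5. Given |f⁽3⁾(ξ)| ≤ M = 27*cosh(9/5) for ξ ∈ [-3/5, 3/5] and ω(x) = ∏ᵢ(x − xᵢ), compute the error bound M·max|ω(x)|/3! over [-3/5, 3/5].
27*sqrt(3)*cosh(9/5)/125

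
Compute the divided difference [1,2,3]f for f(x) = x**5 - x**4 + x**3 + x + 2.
71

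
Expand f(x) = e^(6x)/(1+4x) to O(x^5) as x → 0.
1 + 2*x + 10*x**2 - 4*x**3 + 70*x**4 + O(x**5)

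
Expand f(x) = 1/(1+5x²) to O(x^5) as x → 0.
1 - 5*x**2 + 25*x**4 + O(x**5)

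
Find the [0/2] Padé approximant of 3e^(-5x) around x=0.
3/(25*x**2/2 + 5*x + 1)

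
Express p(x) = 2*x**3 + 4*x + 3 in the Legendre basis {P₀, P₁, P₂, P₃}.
(3)P₀ + (26/5)P₁ + (4/5)P₃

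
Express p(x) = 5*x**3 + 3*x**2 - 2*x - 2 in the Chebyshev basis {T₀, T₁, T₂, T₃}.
(-1/2)T₀ + (7/4)T₁ + (3/2)T₂ + (5/4)T₃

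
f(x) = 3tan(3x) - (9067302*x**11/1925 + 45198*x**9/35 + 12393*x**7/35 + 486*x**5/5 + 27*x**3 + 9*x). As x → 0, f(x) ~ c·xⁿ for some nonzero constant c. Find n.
13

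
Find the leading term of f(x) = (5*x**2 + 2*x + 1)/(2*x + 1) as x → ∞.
5*x/2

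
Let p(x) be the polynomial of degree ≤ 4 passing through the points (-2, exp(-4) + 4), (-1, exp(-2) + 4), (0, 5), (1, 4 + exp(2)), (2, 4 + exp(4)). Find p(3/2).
(-5 + 28*exp(2) + (442 + 140*exp(2) + 35*exp(4))*exp(4))*exp(-4)/128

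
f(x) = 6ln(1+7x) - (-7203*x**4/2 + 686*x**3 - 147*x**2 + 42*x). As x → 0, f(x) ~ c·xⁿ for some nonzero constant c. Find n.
5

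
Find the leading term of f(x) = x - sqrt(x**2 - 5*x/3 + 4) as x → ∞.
5/6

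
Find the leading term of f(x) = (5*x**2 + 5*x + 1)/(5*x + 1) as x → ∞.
x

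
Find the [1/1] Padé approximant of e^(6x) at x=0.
(3*x + 1)/(1 - 3*x)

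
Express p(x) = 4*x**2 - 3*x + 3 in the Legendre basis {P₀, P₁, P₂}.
(13/3)P₀ + (-3)P₁ + (8/3)P₂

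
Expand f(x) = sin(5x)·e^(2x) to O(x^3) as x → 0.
5*x + 10*x**2 + O(x**3)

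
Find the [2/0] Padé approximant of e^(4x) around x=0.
8*x**2 + 4*x + 1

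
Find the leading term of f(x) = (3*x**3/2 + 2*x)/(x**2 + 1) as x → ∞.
3*x/2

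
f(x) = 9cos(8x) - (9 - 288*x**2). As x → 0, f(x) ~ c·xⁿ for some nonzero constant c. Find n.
4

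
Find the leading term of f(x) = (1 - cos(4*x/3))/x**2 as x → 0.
8/9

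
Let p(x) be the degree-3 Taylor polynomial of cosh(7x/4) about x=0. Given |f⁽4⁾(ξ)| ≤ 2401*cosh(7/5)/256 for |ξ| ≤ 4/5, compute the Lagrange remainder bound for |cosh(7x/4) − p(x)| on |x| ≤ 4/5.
2401*cosh(7/5)/15000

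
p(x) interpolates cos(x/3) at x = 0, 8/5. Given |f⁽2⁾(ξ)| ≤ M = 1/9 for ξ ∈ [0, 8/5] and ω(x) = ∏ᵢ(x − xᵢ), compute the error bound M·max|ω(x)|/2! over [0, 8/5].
8/225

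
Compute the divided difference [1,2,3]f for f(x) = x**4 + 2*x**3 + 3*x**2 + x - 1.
40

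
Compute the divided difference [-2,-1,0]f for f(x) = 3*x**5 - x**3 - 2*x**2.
-44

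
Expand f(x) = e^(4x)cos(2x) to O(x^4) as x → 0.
1 + 4*x + 6*x**2 + 8*x**3/3 + O(x**4)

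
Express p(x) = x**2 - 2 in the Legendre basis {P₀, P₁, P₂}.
(-5/3)P₀ + (2/3)P₂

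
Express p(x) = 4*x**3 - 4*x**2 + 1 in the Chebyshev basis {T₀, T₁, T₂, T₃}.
-T₀ + (3)T₁ + (-2)T₂ + T₃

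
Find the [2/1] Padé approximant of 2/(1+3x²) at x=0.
2 - 6*x**2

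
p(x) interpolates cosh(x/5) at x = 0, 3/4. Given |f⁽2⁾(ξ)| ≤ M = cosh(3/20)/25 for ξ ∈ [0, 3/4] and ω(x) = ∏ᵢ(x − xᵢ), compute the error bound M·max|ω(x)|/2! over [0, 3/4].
9*cosh(3/20)/3200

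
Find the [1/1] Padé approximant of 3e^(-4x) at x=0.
(3 - 6*x)/(2*x + 1)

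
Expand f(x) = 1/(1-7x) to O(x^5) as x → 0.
1 + 7*x + 49*x**2 + 343*x**3 + 2401*x**4 + O(x**5)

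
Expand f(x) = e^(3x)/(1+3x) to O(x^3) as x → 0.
1 + 9*x**2/2 + O(x**3)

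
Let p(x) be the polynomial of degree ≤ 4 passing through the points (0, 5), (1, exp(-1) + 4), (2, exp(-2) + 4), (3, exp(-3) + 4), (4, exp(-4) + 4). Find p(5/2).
5*(-4*exp(3) - 1 + 12*e + 18*exp(2) + 103*exp(4))*exp(-4)/128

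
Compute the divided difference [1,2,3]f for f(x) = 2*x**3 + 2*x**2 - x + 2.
14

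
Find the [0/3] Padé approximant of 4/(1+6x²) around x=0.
4/(6*x**2 + 1)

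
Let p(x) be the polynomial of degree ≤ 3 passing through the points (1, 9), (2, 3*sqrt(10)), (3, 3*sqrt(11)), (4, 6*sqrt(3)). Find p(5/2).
-3*sqrt(3)/8 - 9/16 + 27*sqrt(10)/16 + 27*sqrt(11)/16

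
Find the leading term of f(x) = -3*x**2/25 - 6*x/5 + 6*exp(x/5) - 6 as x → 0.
x**3/125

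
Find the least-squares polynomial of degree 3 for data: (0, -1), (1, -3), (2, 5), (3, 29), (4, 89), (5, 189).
-22/21 + (-221/126)x + (-37/21)x² + (35/18)x³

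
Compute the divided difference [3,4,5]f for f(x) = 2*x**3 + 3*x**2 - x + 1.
27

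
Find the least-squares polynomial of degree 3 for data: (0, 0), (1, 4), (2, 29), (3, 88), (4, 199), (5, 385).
-5/14 + (71/28)x + (-3/28)x² + (3)x³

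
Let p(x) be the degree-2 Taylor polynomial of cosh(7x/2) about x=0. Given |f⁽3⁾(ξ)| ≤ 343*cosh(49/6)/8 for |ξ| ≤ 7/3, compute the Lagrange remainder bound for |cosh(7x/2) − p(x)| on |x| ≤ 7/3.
117649*cosh(49/6)/1296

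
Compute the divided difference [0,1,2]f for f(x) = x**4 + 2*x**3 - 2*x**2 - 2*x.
11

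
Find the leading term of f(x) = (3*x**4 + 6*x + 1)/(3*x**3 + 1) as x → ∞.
x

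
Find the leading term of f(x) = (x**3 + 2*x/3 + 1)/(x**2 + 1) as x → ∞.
x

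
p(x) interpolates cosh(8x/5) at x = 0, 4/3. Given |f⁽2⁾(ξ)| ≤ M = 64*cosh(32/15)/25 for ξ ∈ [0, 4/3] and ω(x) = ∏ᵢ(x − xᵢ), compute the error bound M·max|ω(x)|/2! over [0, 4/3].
128*cosh(32/15)/225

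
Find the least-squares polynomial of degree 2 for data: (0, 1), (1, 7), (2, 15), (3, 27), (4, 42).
8/7 + (137/35)x + (11/7)x²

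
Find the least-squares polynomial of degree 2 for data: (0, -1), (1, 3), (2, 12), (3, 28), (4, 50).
-6/7 + (29/70)x + (43/14)x²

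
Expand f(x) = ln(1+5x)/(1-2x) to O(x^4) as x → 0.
5*x - 5*x**2/2 + 110*x**3/3 + O(x**4)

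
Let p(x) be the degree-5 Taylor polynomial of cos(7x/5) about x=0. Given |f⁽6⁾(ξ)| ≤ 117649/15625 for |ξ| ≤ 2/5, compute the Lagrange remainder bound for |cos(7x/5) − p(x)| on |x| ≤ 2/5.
470596/10986328125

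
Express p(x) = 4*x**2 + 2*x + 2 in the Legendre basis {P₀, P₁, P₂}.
(10/3)P₀ + (2)P₁ + (8/3)P₂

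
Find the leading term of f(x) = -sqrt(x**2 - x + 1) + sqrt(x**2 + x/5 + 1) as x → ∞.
3/5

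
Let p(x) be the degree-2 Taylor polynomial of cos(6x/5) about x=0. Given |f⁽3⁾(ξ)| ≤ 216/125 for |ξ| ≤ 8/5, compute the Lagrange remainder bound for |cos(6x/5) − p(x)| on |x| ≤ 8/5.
18432/15625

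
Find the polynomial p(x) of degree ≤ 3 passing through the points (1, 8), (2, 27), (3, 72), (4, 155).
2*x**3 + x**2 + 2*x + 3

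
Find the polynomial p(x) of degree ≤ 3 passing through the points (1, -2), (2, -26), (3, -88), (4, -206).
-3*x**3 - x**2 + 2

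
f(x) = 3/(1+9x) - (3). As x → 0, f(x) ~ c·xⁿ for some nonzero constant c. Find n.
1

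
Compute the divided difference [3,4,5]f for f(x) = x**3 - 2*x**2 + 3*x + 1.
10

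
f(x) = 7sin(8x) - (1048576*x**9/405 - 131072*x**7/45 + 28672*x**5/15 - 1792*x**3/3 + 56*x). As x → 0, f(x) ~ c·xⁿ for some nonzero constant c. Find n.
11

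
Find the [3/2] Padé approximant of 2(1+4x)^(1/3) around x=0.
(896*x**3/405 + 224*x**2/15 + 56*x/5 + 2)/(32*x**2/9 + 64*x/15 + 1)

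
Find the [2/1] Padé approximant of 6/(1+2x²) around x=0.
6 - 12*x**2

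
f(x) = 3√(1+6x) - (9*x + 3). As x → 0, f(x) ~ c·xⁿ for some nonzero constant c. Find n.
2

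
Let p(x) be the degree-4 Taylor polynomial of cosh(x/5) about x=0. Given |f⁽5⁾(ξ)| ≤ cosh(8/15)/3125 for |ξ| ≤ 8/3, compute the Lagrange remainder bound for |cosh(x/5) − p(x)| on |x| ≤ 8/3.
4096*cosh(8/15)/11390625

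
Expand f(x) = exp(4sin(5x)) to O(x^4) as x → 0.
1 + 20*x + 200*x**2 + 1250*x**3 + O(x**4)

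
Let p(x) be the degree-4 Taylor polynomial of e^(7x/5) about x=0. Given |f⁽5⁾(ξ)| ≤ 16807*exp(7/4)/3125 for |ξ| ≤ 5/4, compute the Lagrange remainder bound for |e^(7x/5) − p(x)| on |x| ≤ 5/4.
16807*exp(7/4)/122880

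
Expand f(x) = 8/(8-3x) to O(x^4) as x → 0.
1 + 3*x/8 + 9*x**2/64 + 27*x**3/512 + O(x**4)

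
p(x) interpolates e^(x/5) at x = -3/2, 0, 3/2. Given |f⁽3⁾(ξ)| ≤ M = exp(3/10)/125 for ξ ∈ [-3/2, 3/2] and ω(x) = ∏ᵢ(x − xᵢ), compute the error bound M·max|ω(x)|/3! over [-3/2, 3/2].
sqrt(3)*exp(3/10)/1000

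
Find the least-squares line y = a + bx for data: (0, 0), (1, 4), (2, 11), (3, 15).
a = -3/10, b = 26/5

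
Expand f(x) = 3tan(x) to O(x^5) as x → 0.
3*x + x**3 + O(x**5)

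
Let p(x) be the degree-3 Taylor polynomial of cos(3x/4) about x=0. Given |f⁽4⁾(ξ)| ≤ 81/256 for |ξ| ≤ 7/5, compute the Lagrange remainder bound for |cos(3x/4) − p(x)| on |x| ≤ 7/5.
64827/1280000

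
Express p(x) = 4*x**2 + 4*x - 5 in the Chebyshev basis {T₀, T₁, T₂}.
(-3)T₀ + (4)T₁ + (2)T₂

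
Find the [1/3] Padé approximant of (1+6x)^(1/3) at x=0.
(5*x + 1)/(8*x**3/3 - 2*x**2 + 3*x + 1)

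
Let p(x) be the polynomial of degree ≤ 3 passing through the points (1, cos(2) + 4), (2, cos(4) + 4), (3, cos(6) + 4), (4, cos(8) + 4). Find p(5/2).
9*cos(4)/16 - cos(8)/16 - cos(2)/16 + 9*cos(6)/16 + 4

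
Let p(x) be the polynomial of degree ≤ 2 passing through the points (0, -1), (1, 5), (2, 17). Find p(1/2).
5/4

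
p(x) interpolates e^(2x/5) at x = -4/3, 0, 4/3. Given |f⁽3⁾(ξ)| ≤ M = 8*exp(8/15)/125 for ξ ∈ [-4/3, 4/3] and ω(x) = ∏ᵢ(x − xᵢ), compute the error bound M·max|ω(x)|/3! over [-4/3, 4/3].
512*sqrt(3)*exp(8/15)/91125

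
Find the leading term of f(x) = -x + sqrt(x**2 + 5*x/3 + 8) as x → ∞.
5/6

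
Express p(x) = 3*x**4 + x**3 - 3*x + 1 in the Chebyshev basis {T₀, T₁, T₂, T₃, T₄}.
(17/8)T₀ + (-9/4)T₁ + (3/2)T₂ + (1/4)T₃ + (3/8)T₄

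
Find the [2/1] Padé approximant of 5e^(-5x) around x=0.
(125*x**2/6 - 50*x/3 + 5)/(5*x/3 + 1)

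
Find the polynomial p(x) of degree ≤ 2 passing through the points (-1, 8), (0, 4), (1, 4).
2*x**2 - 2*x + 4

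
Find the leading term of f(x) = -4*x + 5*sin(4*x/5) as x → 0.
-32*x**3/75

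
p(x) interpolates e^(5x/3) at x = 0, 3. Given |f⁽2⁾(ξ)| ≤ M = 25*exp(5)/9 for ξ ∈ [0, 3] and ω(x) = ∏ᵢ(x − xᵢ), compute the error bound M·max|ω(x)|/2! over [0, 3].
25*exp(5)/8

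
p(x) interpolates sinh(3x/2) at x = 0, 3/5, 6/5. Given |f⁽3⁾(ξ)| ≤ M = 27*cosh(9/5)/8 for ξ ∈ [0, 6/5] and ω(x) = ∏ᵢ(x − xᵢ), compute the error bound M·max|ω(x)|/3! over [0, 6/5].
27*sqrt(3)*cosh(9/5)/1000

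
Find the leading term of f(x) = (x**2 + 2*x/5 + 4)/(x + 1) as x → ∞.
x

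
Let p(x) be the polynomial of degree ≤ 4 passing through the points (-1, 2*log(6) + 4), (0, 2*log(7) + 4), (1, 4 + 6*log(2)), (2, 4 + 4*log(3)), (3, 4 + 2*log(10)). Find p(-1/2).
log(147*14**(3/16)*3**(27/64)*5**(59/64)/40) + 4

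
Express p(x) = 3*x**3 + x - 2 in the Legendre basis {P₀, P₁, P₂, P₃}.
(-2)P₀ + (14/5)P₁ + (6/5)P₃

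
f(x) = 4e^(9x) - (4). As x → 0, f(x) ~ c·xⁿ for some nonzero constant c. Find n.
1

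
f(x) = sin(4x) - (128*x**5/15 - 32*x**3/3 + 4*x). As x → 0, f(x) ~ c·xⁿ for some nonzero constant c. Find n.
7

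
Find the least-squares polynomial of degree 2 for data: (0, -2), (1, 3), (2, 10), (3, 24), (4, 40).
-13/7 + (31/14)x + (29/14)x²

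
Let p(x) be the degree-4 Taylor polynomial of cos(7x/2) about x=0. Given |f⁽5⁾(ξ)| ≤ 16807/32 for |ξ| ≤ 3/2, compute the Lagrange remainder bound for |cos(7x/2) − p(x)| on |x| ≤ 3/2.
1361367/40960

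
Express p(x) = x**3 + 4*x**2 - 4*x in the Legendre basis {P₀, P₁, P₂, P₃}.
(4/3)P₀ + (-17/5)P₁ + (8/3)P₂ + (2/5)P₃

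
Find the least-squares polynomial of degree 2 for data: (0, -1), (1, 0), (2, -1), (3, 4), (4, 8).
-24/35 + (-43/35)x + (6/7)x²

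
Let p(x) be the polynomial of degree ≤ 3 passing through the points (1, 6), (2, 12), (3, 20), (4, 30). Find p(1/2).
15/4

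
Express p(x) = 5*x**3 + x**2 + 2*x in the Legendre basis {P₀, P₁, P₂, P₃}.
(1/3)P₀ + (5)P₁ + (2/3)P₂ + (2)P₃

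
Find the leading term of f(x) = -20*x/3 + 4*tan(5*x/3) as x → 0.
500*x**3/81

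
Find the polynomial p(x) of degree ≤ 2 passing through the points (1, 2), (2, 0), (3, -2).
4 - 2*x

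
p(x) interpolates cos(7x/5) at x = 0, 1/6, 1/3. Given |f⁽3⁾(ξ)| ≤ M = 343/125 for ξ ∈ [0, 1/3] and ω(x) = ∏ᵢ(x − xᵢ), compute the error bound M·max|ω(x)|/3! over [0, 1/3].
343*sqrt(3)/729000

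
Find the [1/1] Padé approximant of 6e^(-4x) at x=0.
(6 - 12*x)/(2*x + 1)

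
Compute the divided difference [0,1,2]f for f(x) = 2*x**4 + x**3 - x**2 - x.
16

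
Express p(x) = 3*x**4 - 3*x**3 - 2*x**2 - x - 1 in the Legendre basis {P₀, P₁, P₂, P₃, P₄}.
(-16/15)P₀ + (-14/5)P₁ + (8/21)P₂ + (-6/5)P₃ + (24/35)P₄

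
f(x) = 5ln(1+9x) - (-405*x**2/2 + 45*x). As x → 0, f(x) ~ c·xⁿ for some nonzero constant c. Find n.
3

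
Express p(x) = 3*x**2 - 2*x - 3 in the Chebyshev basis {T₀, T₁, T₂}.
(-3/2)T₀ + (-2)T₁ + (3/2)T₂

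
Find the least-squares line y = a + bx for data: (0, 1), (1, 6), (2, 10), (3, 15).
a = 11/10, b = 23/5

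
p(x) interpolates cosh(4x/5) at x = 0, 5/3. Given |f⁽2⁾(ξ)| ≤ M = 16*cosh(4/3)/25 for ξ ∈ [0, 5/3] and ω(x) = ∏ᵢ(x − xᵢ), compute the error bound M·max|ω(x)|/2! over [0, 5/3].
2*cosh(4/3)/9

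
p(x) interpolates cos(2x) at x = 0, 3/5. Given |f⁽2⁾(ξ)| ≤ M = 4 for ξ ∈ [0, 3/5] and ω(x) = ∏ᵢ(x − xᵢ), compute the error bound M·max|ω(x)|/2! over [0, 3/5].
9/50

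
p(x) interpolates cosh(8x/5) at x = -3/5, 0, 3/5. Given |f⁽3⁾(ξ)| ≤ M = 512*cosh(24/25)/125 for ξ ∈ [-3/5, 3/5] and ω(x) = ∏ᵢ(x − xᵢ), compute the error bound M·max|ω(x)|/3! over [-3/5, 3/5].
512*sqrt(3)*cosh(24/25)/15625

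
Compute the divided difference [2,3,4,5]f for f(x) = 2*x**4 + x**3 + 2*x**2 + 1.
29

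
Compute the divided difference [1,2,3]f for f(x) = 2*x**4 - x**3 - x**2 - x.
43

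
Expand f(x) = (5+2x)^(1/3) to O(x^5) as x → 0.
5**(1/3) + 2*5**(1/3)*x/15 - 4*5**(1/3)*x**2/225 + 8*5**(1/3)*x**3/2025 - 32*5**(1/3)*x**4/30375 + O(x**5)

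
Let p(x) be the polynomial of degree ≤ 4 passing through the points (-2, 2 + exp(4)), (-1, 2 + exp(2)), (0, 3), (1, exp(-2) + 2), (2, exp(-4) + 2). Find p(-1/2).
(-20*exp(2) + 3 + (-5*exp(4) + 346 + 60*exp(2))*exp(4))*exp(-4)/128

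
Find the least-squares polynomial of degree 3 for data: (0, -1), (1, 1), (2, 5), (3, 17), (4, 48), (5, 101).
-17/18 + (2573/756)x + (-347/126)x² + (133/108)x³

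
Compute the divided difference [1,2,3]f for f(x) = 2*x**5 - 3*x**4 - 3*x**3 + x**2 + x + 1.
88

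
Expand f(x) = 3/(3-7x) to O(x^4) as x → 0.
1 + 7*x/3 + 49*x**2/9 + 343*x**3/27 + O(x**4)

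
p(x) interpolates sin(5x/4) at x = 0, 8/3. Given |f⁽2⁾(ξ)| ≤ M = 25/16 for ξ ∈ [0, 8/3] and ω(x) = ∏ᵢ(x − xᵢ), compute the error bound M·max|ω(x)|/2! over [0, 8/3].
25/18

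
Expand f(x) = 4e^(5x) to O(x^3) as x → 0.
4 + 20*x + 50*x**2 + O(x**3)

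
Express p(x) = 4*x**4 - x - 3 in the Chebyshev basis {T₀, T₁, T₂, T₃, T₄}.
(-3/2)T₀ - T₁ + (2)T₂ + (1/2)T₄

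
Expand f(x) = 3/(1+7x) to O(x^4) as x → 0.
3 - 21*x + 147*x**2 - 1029*x**3 + O(x**4)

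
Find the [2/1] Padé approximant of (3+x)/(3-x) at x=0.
(x/3 + 1)/(1 - x/3)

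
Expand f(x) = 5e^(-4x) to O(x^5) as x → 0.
5 - 20*x + 40*x**2 - 160*x**3/3 + 160*x**4/3 + O(x**5)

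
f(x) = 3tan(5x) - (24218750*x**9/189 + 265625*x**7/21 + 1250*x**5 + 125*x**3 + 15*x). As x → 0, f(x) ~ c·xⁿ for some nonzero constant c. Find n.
11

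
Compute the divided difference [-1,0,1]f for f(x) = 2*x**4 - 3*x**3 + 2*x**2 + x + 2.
4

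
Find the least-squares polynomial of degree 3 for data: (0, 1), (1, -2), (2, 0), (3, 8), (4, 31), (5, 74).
17/21 + (-29/18)x + (-31/21)x² + (17/18)x³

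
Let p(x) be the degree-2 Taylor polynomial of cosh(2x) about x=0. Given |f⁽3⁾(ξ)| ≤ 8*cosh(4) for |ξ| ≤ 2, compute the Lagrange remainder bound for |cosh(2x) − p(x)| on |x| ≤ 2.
32*cosh(4)/3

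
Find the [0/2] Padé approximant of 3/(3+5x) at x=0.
1/(5*x/3 + 1)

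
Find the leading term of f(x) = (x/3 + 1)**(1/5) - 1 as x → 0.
x/15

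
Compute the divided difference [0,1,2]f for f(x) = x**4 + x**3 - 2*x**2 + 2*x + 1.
8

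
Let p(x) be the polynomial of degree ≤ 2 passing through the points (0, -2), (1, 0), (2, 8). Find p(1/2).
-7/4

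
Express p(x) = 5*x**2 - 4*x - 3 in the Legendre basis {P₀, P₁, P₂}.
(-4/3)P₀ + (-4)P₁ + (10/3)P₂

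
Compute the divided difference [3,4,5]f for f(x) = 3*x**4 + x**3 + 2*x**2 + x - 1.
305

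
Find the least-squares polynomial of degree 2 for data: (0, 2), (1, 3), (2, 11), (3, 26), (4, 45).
61/35 + (-97/70)x + (43/14)x²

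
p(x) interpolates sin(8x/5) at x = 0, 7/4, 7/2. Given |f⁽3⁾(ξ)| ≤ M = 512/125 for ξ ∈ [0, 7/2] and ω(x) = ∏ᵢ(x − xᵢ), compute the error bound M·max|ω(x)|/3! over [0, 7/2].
2744*sqrt(3)/3375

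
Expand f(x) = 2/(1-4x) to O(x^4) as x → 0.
2 + 8*x + 32*x**2 + 128*x**3 + O(x**4)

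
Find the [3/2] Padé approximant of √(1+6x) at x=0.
(27*x**3/4 + 81*x**2/4 + 9*x + 1)/(27*x**2/4 + 6*x + 1)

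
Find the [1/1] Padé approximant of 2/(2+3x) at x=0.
1/(3*x/2 + 1)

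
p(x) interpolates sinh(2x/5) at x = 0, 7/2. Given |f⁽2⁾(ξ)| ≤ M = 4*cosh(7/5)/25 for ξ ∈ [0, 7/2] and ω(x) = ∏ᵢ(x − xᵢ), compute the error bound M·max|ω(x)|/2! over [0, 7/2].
49*cosh(7/5)/200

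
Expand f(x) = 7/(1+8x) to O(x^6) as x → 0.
7 - 56*x + 448*x**2 - 3584*x**3 + 28672*x**4 - 229376*x**5 + O(x**6)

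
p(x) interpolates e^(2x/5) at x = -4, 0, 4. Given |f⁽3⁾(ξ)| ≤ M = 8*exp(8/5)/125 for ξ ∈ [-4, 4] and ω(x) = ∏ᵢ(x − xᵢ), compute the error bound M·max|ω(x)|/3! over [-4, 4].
512*sqrt(3)*exp(8/5)/3375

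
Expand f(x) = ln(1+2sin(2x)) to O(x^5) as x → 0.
4*x - 8*x**2 + 56*x**3/3 - 160*x**4/3 + O(x**5)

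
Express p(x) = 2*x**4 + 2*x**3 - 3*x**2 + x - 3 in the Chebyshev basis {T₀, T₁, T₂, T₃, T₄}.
(-15/4)T₀ + (5/2)T₁ + (-1/2)T₂ + (1/2)T₃ + (1/4)T₄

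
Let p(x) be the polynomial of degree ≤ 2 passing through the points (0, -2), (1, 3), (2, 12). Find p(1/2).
0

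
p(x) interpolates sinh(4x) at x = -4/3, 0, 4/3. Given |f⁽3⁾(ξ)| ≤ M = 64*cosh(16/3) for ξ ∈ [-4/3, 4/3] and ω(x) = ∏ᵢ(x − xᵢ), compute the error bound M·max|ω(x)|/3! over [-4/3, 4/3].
4096*sqrt(3)*cosh(16/3)/729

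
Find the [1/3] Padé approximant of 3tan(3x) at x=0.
9*x/(1 - 3*x**2)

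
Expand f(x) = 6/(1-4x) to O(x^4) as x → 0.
6 + 24*x + 96*x**2 + 384*x**3 + O(x**4)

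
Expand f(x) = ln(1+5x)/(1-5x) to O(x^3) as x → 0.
5*x + 25*x**2/2 + O(x**3)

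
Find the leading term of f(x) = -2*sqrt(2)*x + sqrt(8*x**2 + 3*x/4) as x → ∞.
3*sqrt(2)/32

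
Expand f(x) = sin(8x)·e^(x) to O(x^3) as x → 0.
8*x + 8*x**2 + O(x**3)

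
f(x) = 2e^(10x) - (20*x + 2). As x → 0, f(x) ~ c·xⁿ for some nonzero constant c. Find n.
2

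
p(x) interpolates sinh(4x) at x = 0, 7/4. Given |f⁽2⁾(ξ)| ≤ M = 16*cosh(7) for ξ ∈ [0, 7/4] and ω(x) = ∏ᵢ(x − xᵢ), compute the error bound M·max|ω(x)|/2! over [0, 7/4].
49*cosh(7)/8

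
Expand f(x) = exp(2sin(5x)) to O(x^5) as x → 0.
1 + 10*x + 50*x**2 + 125*x**3 + O(x**5)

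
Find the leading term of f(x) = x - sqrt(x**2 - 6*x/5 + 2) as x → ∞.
3/5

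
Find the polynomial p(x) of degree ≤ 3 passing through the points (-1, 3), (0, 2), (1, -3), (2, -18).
-x**3 - 2*x**2 - 2*x + 2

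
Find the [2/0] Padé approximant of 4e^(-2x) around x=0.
8*x**2 - 8*x + 4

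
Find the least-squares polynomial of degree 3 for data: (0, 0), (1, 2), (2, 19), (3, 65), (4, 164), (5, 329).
-1/21 + (205/126)x + (-193/84)x² + (109/36)x³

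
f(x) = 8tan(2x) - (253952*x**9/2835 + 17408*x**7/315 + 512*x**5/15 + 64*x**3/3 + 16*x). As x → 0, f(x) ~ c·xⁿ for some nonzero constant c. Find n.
11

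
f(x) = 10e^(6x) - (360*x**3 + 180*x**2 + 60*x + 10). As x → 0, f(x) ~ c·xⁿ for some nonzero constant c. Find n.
4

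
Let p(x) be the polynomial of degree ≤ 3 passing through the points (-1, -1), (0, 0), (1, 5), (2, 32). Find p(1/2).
7/8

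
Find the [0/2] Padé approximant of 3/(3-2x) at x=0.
1/(1 - 2*x/3)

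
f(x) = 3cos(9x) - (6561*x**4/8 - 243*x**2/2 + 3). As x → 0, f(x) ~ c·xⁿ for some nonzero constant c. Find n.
6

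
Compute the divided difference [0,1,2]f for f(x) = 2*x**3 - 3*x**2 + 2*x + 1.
3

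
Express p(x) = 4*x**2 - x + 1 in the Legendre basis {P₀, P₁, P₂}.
(7/3)P₀ - P₁ + (8/3)P₂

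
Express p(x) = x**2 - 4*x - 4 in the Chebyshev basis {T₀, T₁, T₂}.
(-7/2)T₀ + (-4)T₁ + (1/2)T₂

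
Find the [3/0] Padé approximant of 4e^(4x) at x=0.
128*x**3/3 + 32*x**2 + 16*x + 4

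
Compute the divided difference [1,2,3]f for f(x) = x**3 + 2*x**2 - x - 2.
8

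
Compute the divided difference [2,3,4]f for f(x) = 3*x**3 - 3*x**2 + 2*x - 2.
24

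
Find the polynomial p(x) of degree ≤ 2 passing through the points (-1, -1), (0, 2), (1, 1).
-2*x**2 + x + 2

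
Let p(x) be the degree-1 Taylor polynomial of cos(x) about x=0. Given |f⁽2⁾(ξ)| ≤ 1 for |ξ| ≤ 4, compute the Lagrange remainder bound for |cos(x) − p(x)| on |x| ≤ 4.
8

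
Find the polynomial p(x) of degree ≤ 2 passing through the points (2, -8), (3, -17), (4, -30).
-2*x**2 + x - 2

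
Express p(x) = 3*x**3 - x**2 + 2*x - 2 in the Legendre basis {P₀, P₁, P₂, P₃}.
(-7/3)P₀ + (19/5)P₁ + (-2/3)P₂ + (6/5)P₃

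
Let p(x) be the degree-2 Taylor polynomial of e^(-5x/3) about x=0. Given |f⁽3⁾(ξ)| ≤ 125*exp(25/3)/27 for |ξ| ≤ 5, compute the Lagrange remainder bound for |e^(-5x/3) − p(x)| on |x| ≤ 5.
15625*exp(25/3)/162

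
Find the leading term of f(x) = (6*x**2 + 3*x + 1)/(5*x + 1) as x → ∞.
6*x/5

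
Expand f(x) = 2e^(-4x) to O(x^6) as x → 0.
2 - 8*x + 16*x**2 - 64*x**3/3 + 64*x**4/3 - 256*x**5/15 + O(x**6)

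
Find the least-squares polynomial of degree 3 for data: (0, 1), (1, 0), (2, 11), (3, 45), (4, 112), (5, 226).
115/126 + (-283/108)x + (2/63)x² + (205/108)x³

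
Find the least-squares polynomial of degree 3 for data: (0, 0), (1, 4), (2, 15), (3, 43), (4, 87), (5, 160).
-1/126 + (1327/756)x + (137/126)x² + (107/108)x³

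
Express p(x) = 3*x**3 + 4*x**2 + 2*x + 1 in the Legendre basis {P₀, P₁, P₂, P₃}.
(7/3)P₀ + (19/5)P₁ + (8/3)P₂ + (6/5)P₃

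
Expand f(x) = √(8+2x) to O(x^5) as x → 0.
2*sqrt(2) + sqrt(2)*x/4 - sqrt(2)*x**2/64 + sqrt(2)*x**3/512 - 5*sqrt(2)*x**4/16384 + O(x**5)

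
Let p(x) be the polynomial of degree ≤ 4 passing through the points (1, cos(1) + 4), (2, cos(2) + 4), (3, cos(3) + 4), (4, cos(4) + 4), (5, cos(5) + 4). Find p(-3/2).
5005*cos(3)/64 + 1155*cos(5)/128 + 4 + 3003*cos(1)/128 - 1365*cos(4)/32 - 2145*cos(2)/32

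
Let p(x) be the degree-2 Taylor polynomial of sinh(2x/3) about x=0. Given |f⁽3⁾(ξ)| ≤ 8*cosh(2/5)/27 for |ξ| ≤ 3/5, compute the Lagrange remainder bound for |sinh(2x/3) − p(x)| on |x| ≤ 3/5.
4*cosh(2/5)/375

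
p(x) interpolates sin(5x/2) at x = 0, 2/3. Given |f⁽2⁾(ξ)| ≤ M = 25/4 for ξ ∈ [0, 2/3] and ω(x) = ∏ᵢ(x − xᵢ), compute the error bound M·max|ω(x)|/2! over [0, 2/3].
25/72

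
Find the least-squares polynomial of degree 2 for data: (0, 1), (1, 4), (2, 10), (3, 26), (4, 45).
6/5 - x + (3)x²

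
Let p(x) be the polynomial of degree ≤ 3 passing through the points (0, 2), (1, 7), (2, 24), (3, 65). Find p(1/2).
15/4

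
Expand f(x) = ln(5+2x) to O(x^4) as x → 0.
log(5) + 2*x/5 - 2*x**2/25 + 8*x**3/375 + O(x**4)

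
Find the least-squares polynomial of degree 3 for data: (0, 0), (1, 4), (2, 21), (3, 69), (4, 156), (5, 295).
5/21 + (-17/18)x + (155/84)x² + (73/36)x³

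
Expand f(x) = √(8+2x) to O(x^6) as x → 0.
2*sqrt(2) + sqrt(2)*x/4 - sqrt(2)*x**2/64 + sqrt(2)*x**3/512 - 5*sqrt(2)*x**4/16384 + 7*sqrt(2)*x**5/131072 + O(x**6)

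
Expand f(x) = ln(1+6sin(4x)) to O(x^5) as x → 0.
24*x - 288*x**2 + 4544*x**3 - 81408*x**4 + O(x**5)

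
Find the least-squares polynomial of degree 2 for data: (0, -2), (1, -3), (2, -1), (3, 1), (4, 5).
-76/35 + (-37/35)x + (5/7)x²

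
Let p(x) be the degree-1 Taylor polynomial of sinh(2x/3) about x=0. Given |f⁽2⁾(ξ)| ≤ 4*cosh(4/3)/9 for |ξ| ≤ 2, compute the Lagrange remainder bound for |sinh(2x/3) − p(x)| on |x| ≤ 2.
8*cosh(4/3)/9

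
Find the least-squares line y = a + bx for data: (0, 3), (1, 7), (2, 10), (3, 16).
a = 27/10, b = 21/5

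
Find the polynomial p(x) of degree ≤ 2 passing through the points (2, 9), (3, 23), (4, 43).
3*x**2 - x - 1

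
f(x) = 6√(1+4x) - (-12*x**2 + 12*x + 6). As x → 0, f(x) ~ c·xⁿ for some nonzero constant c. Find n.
3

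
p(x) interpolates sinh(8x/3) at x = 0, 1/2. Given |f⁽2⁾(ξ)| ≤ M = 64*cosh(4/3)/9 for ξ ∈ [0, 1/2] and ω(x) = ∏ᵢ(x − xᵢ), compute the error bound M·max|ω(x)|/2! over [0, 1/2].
2*cosh(4/3)/9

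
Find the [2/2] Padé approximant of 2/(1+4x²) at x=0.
2/(4*x**2 + 1)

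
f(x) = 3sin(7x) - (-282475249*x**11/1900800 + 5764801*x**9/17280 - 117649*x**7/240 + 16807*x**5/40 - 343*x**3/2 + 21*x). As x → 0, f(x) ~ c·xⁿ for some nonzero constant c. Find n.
13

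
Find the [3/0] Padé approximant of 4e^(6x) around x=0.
144*x**3 + 72*x**2 + 24*x + 4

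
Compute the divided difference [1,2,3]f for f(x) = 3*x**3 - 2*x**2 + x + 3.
16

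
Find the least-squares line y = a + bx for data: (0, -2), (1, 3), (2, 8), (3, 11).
a = -8/5, b = 22/5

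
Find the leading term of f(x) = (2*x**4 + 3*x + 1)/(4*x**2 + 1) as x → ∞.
x**2/2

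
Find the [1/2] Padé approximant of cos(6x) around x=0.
1/(18*x**2 + 1)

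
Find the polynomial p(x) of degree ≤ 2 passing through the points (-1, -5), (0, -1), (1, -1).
-2*x**2 + 2*x - 1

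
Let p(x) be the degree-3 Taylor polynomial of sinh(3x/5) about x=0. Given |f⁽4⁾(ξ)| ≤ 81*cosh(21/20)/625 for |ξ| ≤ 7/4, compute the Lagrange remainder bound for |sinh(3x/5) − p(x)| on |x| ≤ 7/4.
64827*cosh(21/20)/1280000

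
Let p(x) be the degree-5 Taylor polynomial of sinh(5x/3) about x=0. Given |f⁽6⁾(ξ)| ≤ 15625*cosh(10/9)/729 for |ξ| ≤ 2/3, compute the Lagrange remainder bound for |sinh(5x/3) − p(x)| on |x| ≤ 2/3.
12500*cosh(10/9)/4782969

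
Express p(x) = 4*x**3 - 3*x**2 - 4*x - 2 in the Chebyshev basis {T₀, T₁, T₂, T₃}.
(-7/2)T₀ - T₁ + (-3/2)T₂ + T₃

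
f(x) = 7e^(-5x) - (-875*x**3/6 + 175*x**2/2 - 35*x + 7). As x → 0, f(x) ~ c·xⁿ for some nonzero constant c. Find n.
4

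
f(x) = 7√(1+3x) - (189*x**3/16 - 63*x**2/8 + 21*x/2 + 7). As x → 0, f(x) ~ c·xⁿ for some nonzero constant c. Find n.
4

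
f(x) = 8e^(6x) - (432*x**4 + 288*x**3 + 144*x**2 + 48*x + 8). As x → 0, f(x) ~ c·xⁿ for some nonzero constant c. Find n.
5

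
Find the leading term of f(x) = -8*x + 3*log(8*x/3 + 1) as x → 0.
-32*x**2/3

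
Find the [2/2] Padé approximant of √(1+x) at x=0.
(5*x**2/16 + 5*x/4 + 1)/(x**2/16 + 3*x/4 + 1)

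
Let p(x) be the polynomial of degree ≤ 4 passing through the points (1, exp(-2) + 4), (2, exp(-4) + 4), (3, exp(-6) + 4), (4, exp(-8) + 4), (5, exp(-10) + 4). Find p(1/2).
(-420*exp(6) - 180*exp(2) + 35 + 378*exp(4) + 315*exp(8) + 512*exp(10))*exp(-10)/128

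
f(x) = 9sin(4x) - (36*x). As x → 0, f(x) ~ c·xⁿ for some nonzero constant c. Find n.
3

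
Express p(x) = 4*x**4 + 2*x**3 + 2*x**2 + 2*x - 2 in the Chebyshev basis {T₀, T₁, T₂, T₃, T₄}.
(1/2)T₀ + (7/2)T₁ + (3)T₂ + (1/2)T₃ + (1/2)T₄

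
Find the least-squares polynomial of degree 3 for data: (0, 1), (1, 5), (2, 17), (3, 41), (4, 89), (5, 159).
71/63 + (299/189)x + (139/126)x² + (53/54)x³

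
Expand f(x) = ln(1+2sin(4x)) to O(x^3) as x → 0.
8*x - 32*x**2 + O(x**3)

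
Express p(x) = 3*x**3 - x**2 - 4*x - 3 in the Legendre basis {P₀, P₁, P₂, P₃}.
(-10/3)P₀ + (-11/5)P₁ + (-2/3)P₂ + (6/5)P₃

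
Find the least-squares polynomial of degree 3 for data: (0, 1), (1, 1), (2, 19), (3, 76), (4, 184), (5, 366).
127/126 + (-2911/756)x + (185/252)x² + (79/27)x³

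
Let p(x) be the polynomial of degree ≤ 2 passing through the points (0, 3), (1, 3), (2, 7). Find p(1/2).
5/2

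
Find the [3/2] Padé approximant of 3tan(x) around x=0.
x*(15 - x**2)/(5*(1 - 2*x**2/5))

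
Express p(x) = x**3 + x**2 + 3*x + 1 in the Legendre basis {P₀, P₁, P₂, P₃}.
(4/3)P₀ + (18/5)P₁ + (2/3)P₂ + (2/5)P₃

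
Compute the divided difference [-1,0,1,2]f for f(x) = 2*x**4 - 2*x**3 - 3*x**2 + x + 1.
2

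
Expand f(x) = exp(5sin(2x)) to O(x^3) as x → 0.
1 + 10*x + 50*x**2 + O(x**3)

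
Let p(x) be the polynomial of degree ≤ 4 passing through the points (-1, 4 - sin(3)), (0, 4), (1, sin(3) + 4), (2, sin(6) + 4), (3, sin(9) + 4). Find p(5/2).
35*sin(6)/32 - 65*sin(3)/128 + 35*sin(9)/128 + 4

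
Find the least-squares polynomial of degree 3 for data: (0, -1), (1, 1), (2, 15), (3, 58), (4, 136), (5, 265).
-37/42 + (-437/252)x + (47/42)x² + (71/36)x³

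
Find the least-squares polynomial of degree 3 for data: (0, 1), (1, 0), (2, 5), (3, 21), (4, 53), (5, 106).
1 + (-7/3)x + (1/2)x² + (5/6)x³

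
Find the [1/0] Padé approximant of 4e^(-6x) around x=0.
4 - 24*x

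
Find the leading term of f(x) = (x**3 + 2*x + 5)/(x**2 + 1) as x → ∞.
x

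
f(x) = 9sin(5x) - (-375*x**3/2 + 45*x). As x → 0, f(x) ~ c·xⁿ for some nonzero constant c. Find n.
5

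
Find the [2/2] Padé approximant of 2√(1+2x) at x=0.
(5*x**2/2 + 5*x + 2)/(x**2/4 + 3*x/2 + 1)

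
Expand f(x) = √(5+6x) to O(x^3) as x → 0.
sqrt(5) + 3*sqrt(5)*x/5 - 9*sqrt(5)*x**2/50 + O(x**3)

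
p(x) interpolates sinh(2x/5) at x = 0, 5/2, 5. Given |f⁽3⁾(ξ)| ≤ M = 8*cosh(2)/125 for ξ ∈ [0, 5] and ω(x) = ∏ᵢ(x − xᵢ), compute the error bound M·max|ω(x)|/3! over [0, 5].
sqrt(3)*cosh(2)/27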